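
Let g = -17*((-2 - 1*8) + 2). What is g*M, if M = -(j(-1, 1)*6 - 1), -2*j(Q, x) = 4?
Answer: 1768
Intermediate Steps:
j(Q, x) = -2 (j(Q, x) = -½*4 = -2)
g = 136 (g = -17*((-2 - 8) + 2) = -17*(-10 + 2) = -17*(-8) = 136)
M = 13 (M = -(-2*6 - 1) = -(-12 - 1) = -1*(-13) = 13)
g*M = 136*13 = 1768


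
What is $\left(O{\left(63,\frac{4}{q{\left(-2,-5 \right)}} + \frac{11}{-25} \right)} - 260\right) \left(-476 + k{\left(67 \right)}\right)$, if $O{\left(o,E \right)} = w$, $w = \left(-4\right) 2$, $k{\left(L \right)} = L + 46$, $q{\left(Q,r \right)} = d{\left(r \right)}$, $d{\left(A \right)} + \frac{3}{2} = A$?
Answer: $97284$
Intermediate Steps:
$d{\left(A \right)} = - \frac{3}{2} + A$
$q{\left(Q,r \right)} = - \frac{3}{2} + r$
$k{\left(L \right)} = 46 + L$
$w = -8$
$O{\left(o,E \right)} = -8$
$\left(O{\left(63,\frac{4}{q{\left(-2,-5 \right)}} + \frac{11}{-25} \right)} - 260\right) \left(-476 + k{\left(67 \right)}\right) = \left(-8 - 260\right) \left(-476 + \left(46 + 67\right)\right) = - 268 \left(-476 + 113\right) = \left(-268\right) \left(-363\right) = 97284$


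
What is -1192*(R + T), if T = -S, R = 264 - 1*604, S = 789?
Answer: 1345768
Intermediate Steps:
R = -340 (R = 264 - 604 = -340)
T = -789 (T = -1*789 = -789)
-1192*(R + T) = -1192*(-340 - 789) = -1192*(-1129) = 1345768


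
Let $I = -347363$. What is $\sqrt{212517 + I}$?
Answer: $i \sqrt{134846} \approx 367.21 i$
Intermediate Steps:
$\sqrt{212517 + I} = \sqrt{212517 - 347363} = \sqrt{-134846} = i \sqrt{134846}$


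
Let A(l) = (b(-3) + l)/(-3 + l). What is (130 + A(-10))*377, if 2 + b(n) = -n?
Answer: 49271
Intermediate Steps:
b(n) = -2 - n
A(l) = (1 + l)/(-3 + l) (A(l) = ((-2 - 1*(-3)) + l)/(-3 + l) = ((-2 + 3) + l)/(-3 + l) = (1 + l)/(-3 + l))
(130 + A(-10))*377 = (130 + (1 - 10)/(-3 - 10))*377 = (130 - 9/(-13))*377 = (130 - 1/13*(-9))*377 = (130 + 9/13)*377 = (1699/13)*377 = 49271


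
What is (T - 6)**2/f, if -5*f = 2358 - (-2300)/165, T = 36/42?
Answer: -106920/1917713 ≈ -0.055754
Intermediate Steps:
T = 6/7 (T = 36*(1/42) = 6/7 ≈ 0.85714)
f = -78274/165 (f = -(2358 - (-2300)/165)/5 = -(2358 - 1*(-460/33))/5 = -(2358 + 460/33)/5 = -1/5*78274/33 = -78274/165 ≈ -474.39)
(T - 6)**2/f = (6/7 - 6)**2/(-78274/165) = (-36/7)**2*(-165/78274) = (1296/49)*(-165/78274) = -106920/1917713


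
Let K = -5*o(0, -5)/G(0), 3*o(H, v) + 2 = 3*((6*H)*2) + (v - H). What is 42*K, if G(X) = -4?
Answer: -245/2 ≈ -122.50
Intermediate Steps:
o(H, v) = -2/3 + v/3 + 35*H/3 (o(H, v) = -2/3 + (3*((6*H)*2) + (v - H))/3 = -2/3 + (3*(12*H) + (v - H))/3 = -2/3 + (36*H + (v - H))/3 = -2/3 + (v + 35*H)/3 = -2/3 + (v/3 + 35*H/3) = -2/3 + v/3 + 35*H/3)
K = -35/12 (K = -5*(-2/3 + (1/3)*(-5) + (35/3)*0)/(-4) = -5*(-2/3 - 5/3 + 0)*(-1)/4 = -(-35)*(-1)/(3*4) = -5*7/12 = -35/12 ≈ -2.9167)
42*K = 42*(-35/12) = -245/2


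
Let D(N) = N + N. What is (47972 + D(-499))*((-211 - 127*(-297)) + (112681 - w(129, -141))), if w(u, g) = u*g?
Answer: 7909388172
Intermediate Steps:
w(u, g) = g*u
D(N) = 2*N
(47972 + D(-499))*((-211 - 127*(-297)) + (112681 - w(129, -141))) = (47972 + 2*(-499))*((-211 - 127*(-297)) + (112681 - (-141)*129)) = (47972 - 998)*((-211 + 37719) + (112681 - 1*(-18189))) = 46974*(37508 + (112681 + 18189)) = 46974*(37508 + 130870) = 46974*168378 = 7909388172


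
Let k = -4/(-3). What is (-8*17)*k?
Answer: -544/3 ≈ -181.33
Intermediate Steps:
k = 4/3 (k = -4*(-1/3) = 4/3 ≈ 1.3333)
(-8*17)*k = -8*17*(4/3) = -136*4/3 = -544/3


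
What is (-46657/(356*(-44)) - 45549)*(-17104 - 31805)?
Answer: 34893288679011/15664 ≈ 2.2276e+9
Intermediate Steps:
(-46657/(356*(-44)) - 45549)*(-17104 - 31805) = (-46657/(-15664) - 45549)*(-48909) = (-46657*(-1/15664) - 45549)*(-48909) = (46657/15664 - 45549)*(-48909) = -713432879/15664*(-48909) = 34893288679011/15664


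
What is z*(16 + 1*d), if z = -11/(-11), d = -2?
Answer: 14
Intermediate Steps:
z = 1 (z = -11*(-1/11) = 1)
z*(16 + 1*d) = 1*(16 + 1*(-2)) = 1*(16 - 2) = 1*14 = 14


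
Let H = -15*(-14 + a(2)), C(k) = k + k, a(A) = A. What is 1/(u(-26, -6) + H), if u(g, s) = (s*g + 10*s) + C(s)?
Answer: 1/264 ≈ 0.0037879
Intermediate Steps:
C(k) = 2*k
u(g, s) = 12*s + g*s (u(g, s) = (s*g + 10*s) + 2*s = (g*s + 10*s) + 2*s = (10*s + g*s) + 2*s = 12*s + g*s)
H = 180 (H = -15*(-14 + 2) = -15*(-12) = 180)
1/(u(-26, -6) + H) = 1/(-6*(12 - 26) + 180) = 1/(-6*(-14) + 180) = 1/(84 + 180) = 1/264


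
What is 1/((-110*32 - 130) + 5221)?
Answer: 1/1571 ≈ 0.00063654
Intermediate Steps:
1/((-110*32 - 130) + 5221) = 1/((-3520 - 130) + 5221) = 1/(-3650 + 5221) = 1/1571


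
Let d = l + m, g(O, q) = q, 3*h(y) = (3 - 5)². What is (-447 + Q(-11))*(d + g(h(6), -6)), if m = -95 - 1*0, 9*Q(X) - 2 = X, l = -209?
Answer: 138880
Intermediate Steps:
h(y) = 4/3 (h(y) = (3 - 5)²/3 = (⅓)*(-2)² = (⅓)*4 = 4/3)
Q(X) = 2/9 + X/9
m = -95 (m = -95 + 0 = -95)
d = -304 (d = -209 - 95 = -304)
(-447 + Q(-11))*(d + g(h(6), -6)) = (-447 + (2/9 + (⅑)*(-11)))*(-304 - 6) = (-447 + (2/9 - 11/9))*(-310) = (-447 - 1)*(-310) = -448*(-310) = 138880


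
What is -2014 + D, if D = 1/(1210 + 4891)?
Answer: -12287413/6101 ≈ -2014.0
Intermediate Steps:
D = 1/6101 ≈ 0.00016391
-2014 + D = -2014 + 1/6101 = -12287413/6101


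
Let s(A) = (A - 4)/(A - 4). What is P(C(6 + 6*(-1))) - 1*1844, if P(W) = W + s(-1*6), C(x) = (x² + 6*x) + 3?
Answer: -1840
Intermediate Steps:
s(A) = 1 (s(A) = (-4 + A)/(-4 + A) = 1)
C(x) = 3 + x² + 6*x
P(W) = 1 + W (P(W) = W + 1 = 1 + W)
P(C(6 + 6*(-1))) - 1*1844 = (1 + (3 + (6 + 6*(-1))² + 6*(6 + 6*(-1)))) - 1*1844 = (1 + (3 + (6 - 6)² + 6*(6 - 6))) - 1844 = (1 + (3 + 0² + 6*0)) - 1844 = (1 + (3 + 0 + 0)) - 1844 = (1 + 3) - 1844 = 4 - 1844 = -1840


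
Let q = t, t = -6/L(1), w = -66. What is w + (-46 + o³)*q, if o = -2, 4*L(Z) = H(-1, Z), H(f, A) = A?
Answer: 1230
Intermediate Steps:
L(Z) = Z/4
t = -24 (t = -6/((¼)*1) = -6/¼ = -6*4 = -24)
q = -24
w + (-46 + o³)*q = -66 + (-46 + (-2)³)*(-24) = -66 + (-46 - 8)*(-24) = -66 - 54*(-24) = -66 + 1296 = 1230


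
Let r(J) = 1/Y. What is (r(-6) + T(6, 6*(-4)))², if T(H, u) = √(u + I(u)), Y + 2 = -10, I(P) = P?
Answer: (1 - 48*I*√3)²/144 ≈ -47.993 - 1.1547*I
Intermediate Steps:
Y = -12 (Y = -2 - 10 = -12)
r(J) = -1/12 (r(J) = 1/(-12) = -1/12)
T(H, u) = √2*√u (T(H, u) = √(u + u) = √(2*u) = √2*√u)
(r(-6) + T(6, 6*(-4)))² = (-1/12 + √2*√(6*(-4)))² = (-1/12 + √2*√(-24))² = (-1/12 + √2*(2*I*√6))² = (-1/12 + 4*I*√3)²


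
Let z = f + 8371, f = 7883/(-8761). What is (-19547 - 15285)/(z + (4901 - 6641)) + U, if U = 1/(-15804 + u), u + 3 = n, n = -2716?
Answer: -201878398243/38426167253 ≈ -5.2537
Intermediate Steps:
u = -2719 (u = -3 - 2716 = -2719)
f = -7883/8761 (f = 7883*(-1/8761) = -7883/8761 ≈ -0.89978)
z = 73330448/8761 (z = -7883/8761 + 8371 = 73330448/8761 ≈ 8370.1)
U = -1/18523 (U = 1/(-15804 - 2719) = 1/(-18523) = -1/18523 ≈ -5.3987e-5)
(-19547 - 15285)/(z + (4901 - 6641)) + U = (-19547 - 15285)/(73330448/8761 + (4901 - 6641)) - 1/18523 = -34832/(73330448/8761 - 1740) - 1/18523 = -34832/58086308/8761 - 1/18523 = -34832*8761/58086308 - 1/18523 = -10898684/2074511 - 1/18523 = -201878398243/38426167253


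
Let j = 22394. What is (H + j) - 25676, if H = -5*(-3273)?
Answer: 13083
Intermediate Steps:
H = 16365
(H + j) - 25676 = (16365 + 22394) - 25676 = 38759 - 25676 = 13083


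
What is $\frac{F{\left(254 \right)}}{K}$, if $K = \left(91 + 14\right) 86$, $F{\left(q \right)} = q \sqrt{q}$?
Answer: $\frac{127 \sqrt{254}}{4515} \approx 0.44829$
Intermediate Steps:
$F{\left(q \right)} = q^{\frac{3}{2}}$
$K = 9030$ ($K = 105 \cdot 86 = 9030$)
$\frac{F{\left(254 \right)}}{K} = \frac{254^{\frac{3}{2}}}{9030} = 254 \sqrt{254} \cdot \frac{1}{9030} = \frac{127 \sqrt{254}}{4515}$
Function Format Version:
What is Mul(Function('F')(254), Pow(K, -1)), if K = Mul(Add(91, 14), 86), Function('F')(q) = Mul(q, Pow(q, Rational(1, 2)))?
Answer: Mul(Rational(127, 4515), Pow(254, Rational(1, 2))) ≈ 0.44829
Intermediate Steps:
Function('F')(q) = Pow(q, Rational(3, 2))
K = 9030 (K = Mul(105, 86) = 9030)
Mul(Function('F')(254), Pow(K, -1)) = Mul(Pow(254, Rational(3, 2)), Pow(9030, -1)) = Mul(Mul(254, Pow(254, Rational(1, 2))), Rational(1, 9030)) = Mul(Rational(127, 4515), Pow(254, Rational(1, 2)))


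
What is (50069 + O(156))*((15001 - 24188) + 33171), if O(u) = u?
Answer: 1204596400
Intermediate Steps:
(50069 + O(156))*((15001 - 24188) + 33171) = (50069 + 156)*((15001 - 24188) + 33171) = 50225*(-9187 + 33171) = 50225*23984 = 1204596400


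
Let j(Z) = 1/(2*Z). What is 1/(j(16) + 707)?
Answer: 32/22625 ≈ 0.0014144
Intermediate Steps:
j(Z) = 1/(2*Z)
1/(j(16) + 707) = 1/((1/2)/16 + 707) = 1/((1/2)*(1/16) + 707) = 1/(1/32 + 707) = 1/(22625/32) = 32/22625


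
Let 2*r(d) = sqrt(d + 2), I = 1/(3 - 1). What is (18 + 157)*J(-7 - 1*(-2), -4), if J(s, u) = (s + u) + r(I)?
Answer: -1575 + 175*sqrt(10)/4 ≈ -1436.7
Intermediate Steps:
I = 1/2 ≈ 0.50000
r(d) = sqrt(2 + d)/2 (r(d) = sqrt(d + 2)/2 = sqrt(2 + d)/2)
J(s, u) = s + u + sqrt(10)/4 (J(s, u) = (s + u) + sqrt(2 + 1/2)/2 = (s + u) + sqrt(5/2)/2 = (s + u) + (sqrt(10)/2)/2 = (s + u) + sqrt(10)/4 = s + u + sqrt(10)/4)
(18 + 157)*J(-7 - 1*(-2), -4) = (18 + 157)*((-7 - 1*(-2)) - 4 + sqrt(10)/4) = 175*((-7 + 2) - 4 + sqrt(10)/4) = 175*(-5 - 4 + sqrt(10)/4) = 175*(-9 + sqrt(10)/4) = -1575 + 175*sqrt(10)/4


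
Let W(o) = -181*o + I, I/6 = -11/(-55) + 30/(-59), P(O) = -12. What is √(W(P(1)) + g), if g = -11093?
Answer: I*√776511095/295 ≈ 94.461*I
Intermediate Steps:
I = -546/295 (I = 6*(-11/(-55) + 30/(-59)) = 6*(-11*(-1/55) + 30*(-1/59)) = 6*(⅕ - 30/59) = 6*(-91/295) = -546/295 ≈ -1.8508)
W(o) = -546/295 - 181*o (W(o) = -181*o - 546/295 = -546/295 - 181*o)
√(W(P(1)) + g) = √((-546/295 - 181*(-12)) - 11093) = √((-546/295 + 2172) - 11093) = √(640194/295 - 11093) = √(-2632241/295) = I*√776511095/295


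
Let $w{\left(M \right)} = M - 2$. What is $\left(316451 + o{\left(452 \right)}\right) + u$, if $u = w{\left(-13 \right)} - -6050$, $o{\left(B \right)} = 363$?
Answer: $322849$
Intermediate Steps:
$w{\left(M \right)} = -2 + M$
$u = 6035$ ($u = \left(-2 - 13\right) - -6050 = -15 + 6050 = 6035$)
$\left(316451 + o{\left(452 \right)}\right) + u = \left(316451 + 363\right) + 6035 = 316814 + 6035 = 322849$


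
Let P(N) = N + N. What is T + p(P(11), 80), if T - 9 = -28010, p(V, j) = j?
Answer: -27921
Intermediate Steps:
P(N) = 2*N
T = -28001 (T = 9 - 28010 = -28001)
T + p(P(11), 80) = -28001 + 80 = -27921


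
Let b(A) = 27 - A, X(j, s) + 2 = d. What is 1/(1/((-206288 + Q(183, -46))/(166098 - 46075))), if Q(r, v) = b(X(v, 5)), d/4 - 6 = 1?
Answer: -206287/120023 ≈ -1.7187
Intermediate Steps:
d = 28 (d = 24 + 4*1 = 24 + 4 = 28)
X(j, s) = 26 (X(j, s) = -2 + 28 = 26)
Q(r, v) = 1 (Q(r, v) = 27 - 1*26 = 27 - 26 = 1)
1/(1/((-206288 + Q(183, -46))/(166098 - 46075))) = 1/(1/((-206288 + 1)/(166098 - 46075))) = 1/(1/(-206287/120023)) = 1/(-120023/206287) = -206287/120023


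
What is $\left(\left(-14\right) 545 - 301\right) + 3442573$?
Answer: $3434642$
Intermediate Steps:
$\left(\left(-14\right) 545 - 301\right) + 3442573 = \left(-7630 - 301\right) + 3442573 = -7931 + 3442573 = 3434642$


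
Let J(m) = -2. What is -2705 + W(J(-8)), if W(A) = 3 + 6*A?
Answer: -2714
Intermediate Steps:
-2705 + W(J(-8)) = -2705 + (3 + 6*(-2)) = -2705 + (3 - 12) = -2705 - 9 = -2714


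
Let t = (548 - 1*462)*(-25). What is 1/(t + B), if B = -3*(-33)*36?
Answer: 1/1414 ≈ 0.00070721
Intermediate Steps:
B = 3564 (B = 99*36 = 3564)
t = -2150 (t = (548 - 462)*(-25) = 86*(-25) = -2150)
1/(t + B) = 1/(-2150 + 3564) = 1/1414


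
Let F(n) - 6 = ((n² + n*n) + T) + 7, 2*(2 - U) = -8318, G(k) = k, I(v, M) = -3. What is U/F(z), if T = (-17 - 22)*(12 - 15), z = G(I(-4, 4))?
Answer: 4161/148 ≈ 28.115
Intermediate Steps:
z = -3
U = 4161 (U = 2 - ½*(-8318) = 2 + 4159 = 4161)
T = 117 (T = -39*(-3) = 117)
F(n) = 130 + 2*n² (F(n) = 6 + (((n² + n*n) + 117) + 7) = 6 + (((n² + n²) + 117) + 7) = 6 + ((2*n² + 117) + 7) = 6 + ((117 + 2*n²) + 7) = 6 + (124 + 2*n²) = 130 + 2*n²)
U/F(z) = 4161/(130 + 2*(-3)²) = 4161/(130 + 2*9) = 4161/(130 + 18) = 4161/148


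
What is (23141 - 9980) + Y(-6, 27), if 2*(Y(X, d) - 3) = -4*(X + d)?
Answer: 13122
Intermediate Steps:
Y(X, d) = 3 - 2*X - 2*d (Y(X, d) = 3 + (-4*(X + d))/2 = 3 + (-4*X - 4*d)/2 = 3 + (-2*X - 2*d) = 3 - 2*X - 2*d)
(23141 - 9980) + Y(-6, 27) = (23141 - 9980) + (3 - 2*(-6) - 2*27) = 13161 + (3 + 12 - 54) = 13161 - 39 = 13122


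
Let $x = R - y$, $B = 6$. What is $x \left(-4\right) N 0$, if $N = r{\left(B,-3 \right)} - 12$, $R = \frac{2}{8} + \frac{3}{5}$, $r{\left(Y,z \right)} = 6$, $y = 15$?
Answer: $0$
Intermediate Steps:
$R = \frac{17}{20}$ ($R = 2 \cdot \frac{1}{8} + 3 \cdot \frac{1}{5} = \frac{1}{4} + \frac{3}{5} = \frac{17}{20} \approx 0.85$)
$x = - \frac{283}{20}$ ($x = \frac{17}{20} - 15 = - \frac{283}{20} \approx -14.15$)
$N = -6$ ($N = 6 - 12 = -6$)
$x \left(-4\right) N 0 = \left(- \frac{283}{20}\right) \left(-4\right) \left(-6\right) 0 = \frac{283}{5} \left(-6\right) 0 = \left(- \frac{1698}{5}\right) 0 = 0$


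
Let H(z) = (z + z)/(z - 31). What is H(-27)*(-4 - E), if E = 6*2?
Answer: -432/29 ≈ -14.897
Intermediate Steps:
H(z) = 2*z/(-31 + z) (H(z) = (2*z)/(-31 + z) = 2*z/(-31 + z))
E = 12
H(-27)*(-4 - E) = (2*(-27)/(-31 - 27))*(-4 - 1*12) = (2*(-27)/(-58))*(-4 - 12) = (2*(-27)*(-1/58))*(-16) = (27/29)*(-16) = -432/29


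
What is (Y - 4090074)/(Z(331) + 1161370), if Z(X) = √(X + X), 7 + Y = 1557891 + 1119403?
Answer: -820384219095/674390138119 + 1412787*√662/1348780276238 ≈ -1.2165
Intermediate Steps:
Y = 2677287 (Y = -7 + (1557891 + 1119403) = -7 + 2677294 = 2677287)
Z(X) = √2*√X (Z(X) = √(2*X) = √2*√X)
(Y - 4090074)/(Z(331) + 1161370) = (2677287 - 4090074)/(√2*√331 + 1161370) = -1412787/(√662 + 1161370) = -1412787/(1161370 + √662)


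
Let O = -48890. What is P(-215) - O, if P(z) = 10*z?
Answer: 46740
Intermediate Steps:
P(-215) - O = 10*(-215) - 1*(-48890) = -2150 + 48890 = 46740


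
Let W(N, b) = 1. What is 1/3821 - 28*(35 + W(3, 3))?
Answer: -3851567/3821 ≈ -1008.0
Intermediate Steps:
1/3821 - 28*(35 + W(3, 3)) = 1/3821 - 28*(35 + 1) = 1/3821 - 28*36 = 1/3821 - 1*1008 = 1/3821 - 1008 = -3851567/3821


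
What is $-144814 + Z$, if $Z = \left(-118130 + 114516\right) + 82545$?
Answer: $-65883$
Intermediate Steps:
$Z = 78931$ ($Z = -3614 + 82545 = 78931$)
$-144814 + Z = -144814 + 78931 = -65883$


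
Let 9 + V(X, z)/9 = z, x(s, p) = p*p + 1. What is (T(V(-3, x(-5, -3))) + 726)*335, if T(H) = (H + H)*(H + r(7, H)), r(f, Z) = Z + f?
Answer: 393960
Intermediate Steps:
x(s, p) = 1 + p² (x(s, p) = p² + 1 = 1 + p²)
V(X, z) = -81 + 9*z
T(H) = 2*H*(7 + 2*H) (T(H) = (H + H)*(H + (H + 7)) = (2*H)*(H + (7 + H)) = (2*H)*(7 + 2*H) = 2*H*(7 + 2*H))
(T(V(-3, x(-5, -3))) + 726)*335 = (2*(-81 + 9*(1 + (-3)²))*(7 + 2*(-81 + 9*(1 + (-3)²))) + 726)*335 = (2*(-81 + 9*(1 + 9))*(7 + 2*(-81 + 9*(1 + 9))) + 726)*335 = (2*(-81 + 9*10)*(7 + 2*(-81 + 9*10)) + 726)*335 = (2*(-81 + 90)*(7 + 2*(-81 + 90)) + 726)*335 = (2*9*(7 + 2*9) + 726)*335 = (2*9*(7 + 18) + 726)*335 = (2*9*25 + 726)*335 = (450 + 726)*335 = 1176*335 = 393960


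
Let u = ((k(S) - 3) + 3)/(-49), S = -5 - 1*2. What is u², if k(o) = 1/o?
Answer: 1/117649 ≈ 8.4999e-6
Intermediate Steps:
S = -7 (S = -5 - 2 = -7)
u = 1/343 (u = ((1/(-7) - 3) + 3)/(-49) = ((-⅐ - 3) + 3)*(-1/49) = (-22/7 + 3)*(-1/49) = -⅐*(-1/49) = 1/343 ≈ 0.0029155)
u² = (1/343)² = 1/117649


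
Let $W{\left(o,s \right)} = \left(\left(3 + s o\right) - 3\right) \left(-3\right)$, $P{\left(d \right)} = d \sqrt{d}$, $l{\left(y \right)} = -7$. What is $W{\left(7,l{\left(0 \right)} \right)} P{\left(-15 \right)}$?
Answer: $- 2205 i \sqrt{15} \approx - 8539.9 i$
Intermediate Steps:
$P{\left(d \right)} = d^{\frac{3}{2}}$
$W{\left(o,s \right)} = - 3 o s$ ($W{\left(o,s \right)} = \left(\left(3 + o s\right) - 3\right) \left(-3\right) = o s \left(-3\right) = - 3 o s$)
$W{\left(7,l{\left(0 \right)} \right)} P{\left(-15 \right)} = \left(-3\right) 7 \left(-7\right) \left(-15\right)^{\frac{3}{2}} = 147 \left(- 15 i \sqrt{15}\right) = - 2205 i \sqrt{15}$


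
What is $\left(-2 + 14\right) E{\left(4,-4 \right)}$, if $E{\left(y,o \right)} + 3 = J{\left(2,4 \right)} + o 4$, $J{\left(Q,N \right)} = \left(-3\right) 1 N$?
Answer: $-372$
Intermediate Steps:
$J{\left(Q,N \right)} = - 3 N$
$E{\left(y,o \right)} = -15 + 4 o$ ($E{\left(y,o \right)} = -3 + \left(\left(-3\right) 4 + o 4\right) = -3 + \left(-12 + 4 o\right) = -15 + 4 o$)
$\left(-2 + 14\right) E{\left(4,-4 \right)} = \left(-2 + 14\right) \left(-15 + 4 \left(-4\right)\right) = 12 \left(-15 - 16\right) = 12 \left(-31\right) = -372$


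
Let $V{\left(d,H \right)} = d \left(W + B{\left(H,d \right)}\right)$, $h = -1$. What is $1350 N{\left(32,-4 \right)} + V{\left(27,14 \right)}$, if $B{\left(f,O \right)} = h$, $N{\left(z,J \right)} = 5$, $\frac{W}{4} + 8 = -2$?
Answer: $5643$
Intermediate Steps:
$W = -40$ ($W = -32 + 4 \left(-2\right) = -32 - 8 = -40$)
$B{\left(f,O \right)} = -1$
$V{\left(d,H \right)} = - 41 d$ ($V{\left(d,H \right)} = d \left(-40 - 1\right) = d \left(-41\right) = - 41 d$)
$1350 N{\left(32,-4 \right)} + V{\left(27,14 \right)} = 1350 \cdot 5 - 1107 = 6750 - 1107 = 5643$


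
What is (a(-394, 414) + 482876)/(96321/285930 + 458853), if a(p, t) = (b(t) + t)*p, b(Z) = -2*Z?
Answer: 61569497520/43733311537 ≈ 1.4078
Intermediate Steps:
a(p, t) = -p*t (a(p, t) = (-2*t + t)*p = (-t)*p = -p*t)
(a(-394, 414) + 482876)/(96321/285930 + 458853) = (-1*(-394)*414 + 482876)/(96321/285930 + 458853) = (163116 + 482876)/(96321*(1/285930) + 458853) = 645992/(32107/95310 + 458853) = 645992/(43733311537/95310) = 645992*(95310/43733311537) = 61569497520/43733311537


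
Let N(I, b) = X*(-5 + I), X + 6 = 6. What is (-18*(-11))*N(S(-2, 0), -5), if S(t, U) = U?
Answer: 0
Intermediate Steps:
X = 0 (X = -6 + 6 = 0)
N(I, b) = 0 (N(I, b) = 0*(-5 + I) = 0)
(-18*(-11))*N(S(-2, 0), -5) = -18*(-11)*0 = 198*0 = 0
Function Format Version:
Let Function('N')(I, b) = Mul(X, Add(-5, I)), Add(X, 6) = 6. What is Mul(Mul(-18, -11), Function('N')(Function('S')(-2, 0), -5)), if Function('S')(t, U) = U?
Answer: 0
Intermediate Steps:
X = 0 (X = Add(-6, 6) = 0)
Function('N')(I, b) = 0 (Function('N')(I, b) = Mul(0, Add(-5, I)) = 0)
Mul(Mul(-18, -11), Function('N')(Function('S')(-2, 0), -5)) = Mul(Mul(-18, -11), 0) = Mul(198, 0) = 0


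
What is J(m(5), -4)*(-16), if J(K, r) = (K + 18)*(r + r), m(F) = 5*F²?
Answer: 18304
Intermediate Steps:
J(K, r) = 2*r*(18 + K) (J(K, r) = (18 + K)*(2*r) = 2*r*(18 + K))
J(m(5), -4)*(-16) = (2*(-4)*(18 + 5*5²))*(-16) = (2*(-4)*(18 + 5*25))*(-16) = (2*(-4)*(18 + 125))*(-16) = (2*(-4)*143)*(-16) = -1144*(-16) = 18304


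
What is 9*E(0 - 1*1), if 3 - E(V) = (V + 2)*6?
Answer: -27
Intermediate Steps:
E(V) = -9 - 6*V (E(V) = 3 - (V + 2)*6 = 3 - (2 + V)*6 = 3 - (12 + 6*V) = 3 + (-12 - 6*V) = -9 - 6*V)
9*E(0 - 1*1) = 9*(-9 - 6*(0 - 1*1)) = 9*(-9 - 6*(0 - 1)) = 9*(-9 - 6*(-1)) = 9*(-9 + 6) = 9*(-3) = -27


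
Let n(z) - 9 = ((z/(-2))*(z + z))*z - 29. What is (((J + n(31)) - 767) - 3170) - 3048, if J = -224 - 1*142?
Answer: -37162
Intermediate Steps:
J = -366 (J = -224 - 142 = -366)
n(z) = -20 - z³ (n(z) = 9 + (((z/(-2))*(z + z))*z - 29) = 9 + (((z*(-½))*(2*z))*z - 29) = 9 + (((-z/2)*(2*z))*z - 29) = 9 + ((-z²)*z - 29) = 9 + (-z³ - 29) = 9 + (-29 - z³) = -20 - z³)
(((J + n(31)) - 767) - 3170) - 3048 = (((-366 + (-20 - 1*31³)) - 767) - 3170) - 3048 = (((-366 + (-20 - 1*29791)) - 767) - 3170) - 3048 = (((-366 + (-20 - 29791)) - 767) - 3170) - 3048 = (((-366 - 29811) - 767) - 3170) - 3048 = ((-30177 - 767) - 3170) - 3048 = (-30944 - 3170) - 3048 = -34114 - 3048 = -37162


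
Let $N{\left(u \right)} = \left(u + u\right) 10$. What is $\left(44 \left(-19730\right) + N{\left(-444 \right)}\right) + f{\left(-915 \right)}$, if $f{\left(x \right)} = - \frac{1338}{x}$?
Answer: $- \frac{267484554}{305} \approx -8.77 \cdot 10^{5}$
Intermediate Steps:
$N{\left(u \right)} = 20 u$ ($N{\left(u \right)} = 2 u 10 = 20 u$)
$\left(44 \left(-19730\right) + N{\left(-444 \right)}\right) + f{\left(-915 \right)} = \left(44 \left(-19730\right) + 20 \left(-444\right)\right) - \frac{1338}{-915} = \left(-868120 - 8880\right) - - \frac{446}{305} = -877000 + \frac{446}{305} = - \frac{267484554}{305}$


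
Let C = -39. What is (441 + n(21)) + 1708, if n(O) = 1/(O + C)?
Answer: 38681/18 ≈ 2148.9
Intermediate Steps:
n(O) = 1/(-39 + O) (n(O) = 1/(O - 39) = 1/(-39 + O))
(441 + n(21)) + 1708 = (441 + 1/(-39 + 21)) + 1708 = (441 + 1/(-18)) + 1708 = (441 - 1/18) + 1708 = 7937/18 + 1708 = 38681/18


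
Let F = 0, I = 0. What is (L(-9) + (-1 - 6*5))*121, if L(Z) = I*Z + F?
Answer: -3751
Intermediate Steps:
L(Z) = 0 (L(Z) = 0*Z + 0 = 0 + 0 = 0)
(L(-9) + (-1 - 6*5))*121 = (0 + (-1 - 6*5))*121 = (0 + (-1 - 30))*121 = (0 - 31)*121 = -31*121 = -3751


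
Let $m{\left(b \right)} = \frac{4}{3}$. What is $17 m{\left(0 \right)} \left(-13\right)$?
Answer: $- \frac{884}{3} \approx -294.67$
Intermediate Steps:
$m{\left(b \right)} = \frac{4}{3}$ ($m{\left(b \right)} = 4 \cdot \frac{1}{3} = \frac{4}{3}$)
$17 m{\left(0 \right)} \left(-13\right) = 17 \cdot \frac{4}{3} \left(-13\right) = \frac{68}{3} \left(-13\right) = - \frac{884}{3}$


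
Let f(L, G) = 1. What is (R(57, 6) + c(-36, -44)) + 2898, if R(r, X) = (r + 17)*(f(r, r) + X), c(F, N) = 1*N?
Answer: 3372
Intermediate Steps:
c(F, N) = N
R(r, X) = (1 + X)*(17 + r) (R(r, X) = (r + 17)*(1 + X) = (17 + r)*(1 + X) = (1 + X)*(17 + r))
(R(57, 6) + c(-36, -44)) + 2898 = ((17 + 57 + 17*6 + 6*57) - 44) + 2898 = ((17 + 57 + 102 + 342) - 44) + 2898 = (518 - 44) + 2898 = 474 + 2898 = 3372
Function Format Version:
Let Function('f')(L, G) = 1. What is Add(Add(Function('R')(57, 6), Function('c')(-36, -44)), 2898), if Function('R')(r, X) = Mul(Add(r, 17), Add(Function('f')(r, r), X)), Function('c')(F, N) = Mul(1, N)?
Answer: 3372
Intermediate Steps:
Function('c')(F, N) = N
Function('R')(r, X) = Mul(Add(1, X), Add(17, r)) (Function('R')(r, X) = Mul(Add(r, 17), Add(1, X)) = Mul(Add(17, r), Add(1, X)) = Mul(Add(1, X), Add(17, r)))
Add(Add(Function('R')(57, 6), Function('c')(-36, -44)), 2898) = Add(Add(Add(17, 57, Mul(17, 6), Mul(6, 57)), -44), 2898) = Add(Add(Add(17, 57, 102, 342), -44), 2898) = Add(Add(518, -44), 2898) = Add(474, 2898) = 3372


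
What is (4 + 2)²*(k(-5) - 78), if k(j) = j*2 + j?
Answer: -3348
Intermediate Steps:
k(j) = 3*j (k(j) = 2*j + j = 3*j)
(4 + 2)²*(k(-5) - 78) = (4 + 2)²*(3*(-5) - 78) = 6²*(-15 - 78) = 36*(-93) = -3348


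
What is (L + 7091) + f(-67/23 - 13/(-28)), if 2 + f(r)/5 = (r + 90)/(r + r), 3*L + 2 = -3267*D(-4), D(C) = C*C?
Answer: -98717519/9462 ≈ -10433.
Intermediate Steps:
D(C) = C**2
L = -52274/3 (L = -2/3 + (-3267*(-4)**2)/3 = -2/3 + (-3267*16)/3 = -2/3 + (1/3)*(-52272) = -2/3 - 17424 = -52274/3 ≈ -17425.)
f(r) = -10 + 5*(90 + r)/(2*r) (f(r) = -10 + 5*((r + 90)/(r + r)) = -10 + 5*((90 + r)/((2*r))) = -10 + 5*((90 + r)*(1/(2*r))) = -10 + 5*((90 + r)/(2*r)) = -10 + 5*(90 + r)/(2*r))
(L + 7091) + f(-67/23 - 13/(-28)) = (-52274/3 + 7091) + (-15/2 + 225/(-67/23 - 13/(-28))) = -31001/3 + (-15/2 + 225/(-67*1/23 - 13*(-1/28))) = -31001/3 + (-15/2 + 225/(-67/23 + 13/28)) = -31001/3 + (-15/2 + 225/(-1577/644)) = -31001/3 + (-15/2 + 225*(-644/1577)) = -31001/3 + (-15/2 - 144900/1577) = -31001/3 - 313455/3154 = -98717519/9462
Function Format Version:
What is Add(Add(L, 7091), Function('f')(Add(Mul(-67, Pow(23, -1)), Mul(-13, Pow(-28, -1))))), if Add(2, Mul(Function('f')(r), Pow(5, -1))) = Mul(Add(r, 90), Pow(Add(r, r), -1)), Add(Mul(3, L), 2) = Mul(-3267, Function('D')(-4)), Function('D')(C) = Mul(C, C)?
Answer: Rational(-98717519, 9462) ≈ -10433.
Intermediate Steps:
Function('D')(C) = Pow(C, 2)
L = Rational(-52274, 3) (L = Add(Rational(-2, 3), Mul(Rational(1, 3), Mul(-3267, Pow(-4, 2)))) = Add(Rational(-2, 3), Mul(Rational(1, 3), Mul(-3267, 16))) = Add(Rational(-2, 3), Mul(Rational(1, 3), -52272)) = Add(Rational(-2, 3), -17424) = Rational(-52274, 3) ≈ -17425.)
Function('f')(r) = Add(-10, Mul(Rational(5, 2), Pow(r, -1), Add(90, r))) (Function('f')(r) = Add(-10, Mul(5, Mul(Add(r, 90), Pow(Add(r, r), -1)))) = Add(-10, Mul(5, Mul(Add(90, r), Pow(Mul(2, r), -1)))) = Add(-10, Mul(5, Mul(Add(90, r), Mul(Rational(1, 2), Pow(r, -1))))) = Add(-10, Mul(5, Mul(Rational(1, 2), Pow(r, -1), Add(90, r)))) = Add(-10, Mul(Rational(5, 2), Pow(r, -1), Add(90, r))))
Add(Add(L, 7091), Function('f')(Add(Mul(-67, Pow(23, -1)), Mul(-13, Pow(-28, -1))))) = Add(Add(Rational(-52274, 3), 7091), Add(Rational(-15, 2), Mul(225, Pow(Add(Mul(-67, Pow(23, -1)), Mul(-13, Pow(-28, -1))), -1)))) = Add(Rational(-31001, 3), Add(Rational(-15, 2), Mul(225, Pow(Add(Mul(-67, Rational(1, 23)), Mul(-13, Rational(-1, 28))), -1)))) = Add(Rational(-31001, 3), Add(Rational(-15, 2), Mul(225, Pow(Add(Rational(-67, 23), Rational(13, 28)), -1)))) = Add(Rational(-31001, 3), Add(Rational(-15, 2), Mul(225, Pow(Rational(-1577, 644), -1)))) = Add(Rational(-31001, 3), Add(Rational(-15, 2), Mul(225, Rational(-644, 1577)))) = Add(Rational(-31001, 3), Add(Rational(-15, 2), Rational(-144900, 1577))) = Add(Rational(-31001, 3), Rational(-313455, 3154)) = Rational(-98717519, 9462)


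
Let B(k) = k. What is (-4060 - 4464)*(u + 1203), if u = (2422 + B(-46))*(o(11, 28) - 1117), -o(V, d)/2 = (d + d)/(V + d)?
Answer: 294716967564/13 ≈ 2.2671e+10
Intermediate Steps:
o(V, d) = -4*d/(V + d) (o(V, d) = -2*(d + d)/(V + d) = -2*2*d/(V + d) = -4*d/(V + d))
u = -34590600/13 (u = (2422 - 46)*(-4*28/(11 + 28) - 1117) = 2376*(-4*28/39 - 1117) = 2376*(-4*28*1/39 - 1117) = 2376*(-112/39 - 1117) = 2376*(-43675/39) = -34590600/13 ≈ -2.6608e+6)
(-4060 - 4464)*(u + 1203) = (-4060 - 4464)*(-34590600/13 + 1203) = -8524*(-34574961/13) = 294716967564/13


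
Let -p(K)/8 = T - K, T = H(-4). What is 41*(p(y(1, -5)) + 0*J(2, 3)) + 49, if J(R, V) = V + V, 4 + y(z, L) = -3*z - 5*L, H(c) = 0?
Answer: 5953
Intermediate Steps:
y(z, L) = -4 - 5*L - 3*z (y(z, L) = -4 + (-3*z - 5*L) = -4 + (-5*L - 3*z) = -4 - 5*L - 3*z)
T = 0
J(R, V) = 2*V
p(K) = 8*K (p(K) = -8*(0 - K) = -(-8)*K = 8*K)
41*(p(y(1, -5)) + 0*J(2, 3)) + 49 = 41*(8*(-4 - 5*(-5) - 3*1) + 0*(2*3)) + 49 = 41*(8*(-4 + 25 - 3) + 0*6) + 49 = 41*(8*18 + 0) + 49 = 41*(144 + 0) + 49 = 41*144 + 49 = 5904 + 49 = 5953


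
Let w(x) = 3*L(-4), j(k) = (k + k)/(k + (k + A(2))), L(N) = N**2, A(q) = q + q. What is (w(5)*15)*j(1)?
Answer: 240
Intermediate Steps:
A(q) = 2*q
j(k) = 2*k/(4 + 2*k) (j(k) = (k + k)/(k + (k + 2*2)) = (2*k)/(k + (k + 4)) = (2*k)/(k + (4 + k)) = (2*k)/(4 + 2*k) = 2*k/(4 + 2*k))
w(x) = 48 (w(x) = 3*(-4)**2 = 3*16 = 48)
(w(5)*15)*j(1) = (48*15)*(1/(2 + 1)) = 720*(1/3) = 240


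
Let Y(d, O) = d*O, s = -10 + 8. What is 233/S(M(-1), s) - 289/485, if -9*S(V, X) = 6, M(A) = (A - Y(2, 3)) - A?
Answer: -339593/970 ≈ -350.10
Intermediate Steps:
s = -2
Y(d, O) = O*d
M(A) = -6 (M(A) = (A - 3*2) - A = (A - 1*6) - A = (A - 6) - A = (-6 + A) - A = -6)
S(V, X) = -2/3 (S(V, X) = -1/9*6 = -2/3)
233/S(M(-1), s) - 289/485 = 233/(-2/3) - 289/485 = 233*(-3/2) - 289*1/485 = -699/2 - 289/485 = -339593/970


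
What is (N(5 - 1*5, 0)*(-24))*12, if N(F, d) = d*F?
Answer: 0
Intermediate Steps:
N(F, d) = F*d
(N(5 - 1*5, 0)*(-24))*12 = (((5 - 1*5)*0)*(-24))*12 = (((5 - 5)*0)*(-24))*12 = ((0*0)*(-24))*12 = (0*(-24))*12 = 0*12 = 0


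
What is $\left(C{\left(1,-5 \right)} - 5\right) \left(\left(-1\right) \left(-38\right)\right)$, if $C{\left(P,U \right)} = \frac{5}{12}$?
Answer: $- \frac{1045}{6} \approx -174.17$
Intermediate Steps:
$C{\left(P,U \right)} = \frac{5}{12}$ ($C{\left(P,U \right)} = 5 \cdot \frac{1}{12} = \frac{5}{12}$)
$\left(C{\left(1,-5 \right)} - 5\right) \left(\left(-1\right) \left(-38\right)\right) = \left(\frac{5}{12} - 5\right) \left(\left(-1\right) \left(-38\right)\right) = \left(- \frac{55}{12}\right) 38 = - \frac{1045}{6}$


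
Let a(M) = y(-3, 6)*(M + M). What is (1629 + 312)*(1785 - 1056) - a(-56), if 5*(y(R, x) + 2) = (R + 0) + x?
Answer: 7074161/5 ≈ 1.4148e+6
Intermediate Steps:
y(R, x) = -2 + R/5 + x/5 (y(R, x) = -2 + ((R + 0) + x)/5 = -2 + (R + x)/5 = -2 + (R/5 + x/5) = -2 + R/5 + x/5)
a(M) = -14*M/5 (a(M) = (-2 + (⅕)*(-3) + (⅕)*6)*(M + M) = (-2 - ⅗ + 6/5)*(2*M) = -14*M/5)
(1629 + 312)*(1785 - 1056) - a(-56) = (1629 + 312)*(1785 - 1056) - (-14)*(-56)/5 = 1941*729 - 1*784/5 = 1414989 - 784/5 = 7074161/5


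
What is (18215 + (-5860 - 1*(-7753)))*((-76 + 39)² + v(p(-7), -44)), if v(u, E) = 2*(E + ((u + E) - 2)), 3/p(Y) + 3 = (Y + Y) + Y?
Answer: 23903385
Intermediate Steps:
p(Y) = 3/(-3 + 3*Y) (p(Y) = 3/(-3 + ((Y + Y) + Y)) = 3/(-3 + (2*Y + Y)) = 3/(-3 + 3*Y))
v(u, E) = -4 + 2*u + 4*E (v(u, E) = 2*(E + ((E + u) - 2)) = 2*(E + (-2 + E + u)) = 2*(-2 + u + 2*E) = -4 + 2*u + 4*E)
(18215 + (-5860 - 1*(-7753)))*((-76 + 39)² + v(p(-7), -44)) = (18215 + (-5860 - 1*(-7753)))*((-76 + 39)² + (-4 + 2/(-1 - 7) + 4*(-44))) = (18215 + (-5860 + 7753))*((-37)² + (-4 + 2/(-8) - 176)) = (18215 + 1893)*(1369 + (-4 + 2*(-⅛) - 176)) = 20108*(1369 + (-4 - ¼ - 176)) = 20108*(1369 - 721/4) = 20108*(4755/4) = 23903385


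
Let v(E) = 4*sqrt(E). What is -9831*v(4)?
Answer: -78648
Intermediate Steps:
-9831*v(4) = -39324*sqrt(4) = -39324*2 = -9831*8 = -78648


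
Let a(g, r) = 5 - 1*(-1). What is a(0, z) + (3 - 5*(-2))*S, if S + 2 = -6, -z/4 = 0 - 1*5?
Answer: -98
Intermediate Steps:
z = 20 (z = -4*(0 - 1*5) = -4*(0 - 5) = -4*(-5) = 20)
S = -8 (S = -2 - 6 = -8)
a(g, r) = 6 (a(g, r) = 5 + 1 = 6)
a(0, z) + (3 - 5*(-2))*S = 6 + (3 - 5*(-2))*(-8) = 6 + (3 + 10)*(-8) = 6 + 13*(-8) = 6 - 104 = -98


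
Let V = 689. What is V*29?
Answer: 19981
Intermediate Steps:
V*29 = 689*29 = 19981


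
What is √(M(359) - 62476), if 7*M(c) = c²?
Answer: I*√2159157/7 ≈ 209.92*I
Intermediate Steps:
M(c) = c²/7
√(M(359) - 62476) = √((⅐)*359² - 62476) = √((⅐)*128881 - 62476) = √(128881/7 - 62476) = √(-308451/7) = I*√2159157/7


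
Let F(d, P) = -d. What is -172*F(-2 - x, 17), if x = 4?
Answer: -1032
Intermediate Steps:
-172*F(-2 - x, 17) = -(-172)*(-2 - 1*4) = -(-172)*(-2 - 4) = -(-172)*(-6) = -172*6 = -1032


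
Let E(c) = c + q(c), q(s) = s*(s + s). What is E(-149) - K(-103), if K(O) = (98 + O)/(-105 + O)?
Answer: 9204619/208 ≈ 44253.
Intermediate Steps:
q(s) = 2*s**2 (q(s) = s*(2*s) = 2*s**2)
E(c) = c + 2*c**2
K(O) = (98 + O)/(-105 + O)
E(-149) - K(-103) = -149*(1 + 2*(-149)) - (98 - 103)/(-105 - 103) = -149*(1 - 298) - (-5)/(-208) = -149*(-297) - (-1)*(-5)/208 = 44253 - 1*5/208 = 44253 - 5/208 = 9204619/208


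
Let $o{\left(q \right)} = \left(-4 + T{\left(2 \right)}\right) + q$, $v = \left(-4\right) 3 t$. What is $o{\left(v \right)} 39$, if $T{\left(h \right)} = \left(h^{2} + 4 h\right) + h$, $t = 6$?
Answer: $-2418$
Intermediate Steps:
$T{\left(h \right)} = h^{2} + 5 h$
$v = -72$ ($v = \left(-4\right) 3 \cdot 6 = \left(-12\right) 6 = -72$)
$o{\left(q \right)} = 10 + q$ ($o{\left(q \right)} = \left(-4 + 2 \left(5 + 2\right)\right) + q = \left(-4 + 2 \cdot 7\right) + q = \left(-4 + 14\right) + q = 10 + q$)
$o{\left(v \right)} 39 = \left(10 - 72\right) 39 = \left(-62\right) 39 = -2418$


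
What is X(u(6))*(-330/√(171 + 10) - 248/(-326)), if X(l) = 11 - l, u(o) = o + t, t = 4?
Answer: 124/163 - 330*√181/181 ≈ -23.768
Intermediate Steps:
u(o) = 4 + o (u(o) = o + 4 = 4 + o)
X(u(6))*(-330/√(171 + 10) - 248/(-326)) = (11 - (4 + 6))*(-330/√(171 + 10) - 248/(-326)) = (11 - 1*10)*(-330*√181/181 - 248*(-1/326)) = (11 - 10)*(-330*√181/181 + 124/163) = 1*(-330*√181/181 + 124/163) = 1*(124/163 - 330*√181/181) = 124/163 - 330*√181/181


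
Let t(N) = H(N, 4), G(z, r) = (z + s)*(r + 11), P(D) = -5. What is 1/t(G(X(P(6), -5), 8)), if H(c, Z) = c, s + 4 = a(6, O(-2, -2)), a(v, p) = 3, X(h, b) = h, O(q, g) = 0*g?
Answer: -1/114 ≈ -0.0087719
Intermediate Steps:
O(q, g) = 0
s = -1 (s = -4 + 3 = -1)
G(z, r) = (-1 + z)*(11 + r) (G(z, r) = (z - 1)*(r + 11) = (-1 + z)*(11 + r))
t(N) = N
1/t(G(X(P(6), -5), 8)) = 1/(-11 - 1*8 + 11*(-5) + 8*(-5)) = 1/(-11 - 8 - 55 - 40) = 1/(-114) = -1/114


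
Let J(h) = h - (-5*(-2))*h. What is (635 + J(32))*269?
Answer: 93343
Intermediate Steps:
J(h) = -9*h (J(h) = h - 10*h = -9*h)
(635 + J(32))*269 = (635 - 9*32)*269 = (635 - 288)*269 = 347*269 = 93343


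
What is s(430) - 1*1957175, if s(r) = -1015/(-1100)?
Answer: -430578297/220 ≈ -1.9572e+6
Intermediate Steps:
s(r) = 203/220 (s(r) = -1015*(-1/1100) = 203/220)
s(430) - 1*1957175 = 203/220 - 1*1957175 = 203/220 - 1957175 = -430578297/220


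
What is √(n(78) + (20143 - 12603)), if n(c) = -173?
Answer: √7367 ≈ 85.831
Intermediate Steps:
√(n(78) + (20143 - 12603)) = √(-173 + (20143 - 12603)) = √(-173 + 7540) = √7367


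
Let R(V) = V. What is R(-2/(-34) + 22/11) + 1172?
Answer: 19959/17 ≈ 1174.1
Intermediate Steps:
R(-2/(-34) + 22/11) + 1172 = (-2/(-34) + 22/11) + 1172 = (-2*(-1/34) + 22*(1/11)) + 1172 = (1/17 + 2) + 1172 = 35/17 + 1172 = 19959/17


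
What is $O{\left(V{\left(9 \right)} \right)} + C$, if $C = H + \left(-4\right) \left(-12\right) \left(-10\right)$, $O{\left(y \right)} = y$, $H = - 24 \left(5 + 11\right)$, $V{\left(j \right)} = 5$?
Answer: $-859$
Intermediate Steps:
$H = -384$ ($H = \left(-24\right) 16 = -384$)
$C = -864$ ($C = -384 + \left(-4\right) \left(-12\right) \left(-10\right) = -384 + 48 \left(-10\right) = -384 - 480 = -864$)
$O{\left(V{\left(9 \right)} \right)} + C = 5 - 864 = -859$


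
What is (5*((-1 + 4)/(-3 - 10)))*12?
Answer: -180/13 ≈ -13.846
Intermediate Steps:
(5*((-1 + 4)/(-3 - 10)))*12 = (5*(3/(-13)))*12 = (5*(3*(-1/13)))*12 = (5*(-3/13))*12 = -15/13*12 = -180/13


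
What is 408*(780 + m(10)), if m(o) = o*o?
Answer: 359040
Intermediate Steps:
m(o) = o**2
408*(780 + m(10)) = 408*(780 + 10**2) = 408*(780 + 100) = 408*880 = 359040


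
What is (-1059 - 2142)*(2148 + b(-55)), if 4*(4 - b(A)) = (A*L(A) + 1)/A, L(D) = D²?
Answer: -44678103/10 ≈ -4.4678e+6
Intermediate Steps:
b(A) = 4 - (1 + A³)/(4*A) (b(A) = 4 - (A*A² + 1)/(4*A) = 4 - (A³ + 1)/(4*A) = 4 - (1 + A³)/(4*A))
(-1059 - 2142)*(2148 + b(-55)) = (-1059 - 2142)*(2148 + (¼)*(-1 - 1*(-55)³ + 16*(-55))/(-55)) = -3201*(2148 + (¼)*(-1/55)*(-1 - 1*(-166375) - 880)) = -3201*(2148 + (¼)*(-1/55)*(-1 + 166375 - 880)) = -3201*(2148 + (¼)*(-1/55)*165494) = -3201*(2148 - 82747/110) = -3201*153533/110 = -44678103/10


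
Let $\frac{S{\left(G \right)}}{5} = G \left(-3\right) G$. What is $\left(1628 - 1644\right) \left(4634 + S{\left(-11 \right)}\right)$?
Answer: $-45104$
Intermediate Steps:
$S{\left(G \right)} = - 15 G^{2}$ ($S{\left(G \right)} = 5 G \left(-3\right) G = 5 - 3 G G = 5 \left(- 3 G^{2}\right) = - 15 G^{2}$)
$\left(1628 - 1644\right) \left(4634 + S{\left(-11 \right)}\right) = \left(1628 - 1644\right) \left(4634 - 15 \left(-11\right)^{2}\right) = - 16 \left(4634 - 1815\right) = \left(-16\right) 2819 = -45104$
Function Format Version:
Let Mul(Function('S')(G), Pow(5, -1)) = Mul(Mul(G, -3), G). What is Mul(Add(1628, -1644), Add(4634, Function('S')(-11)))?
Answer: -45104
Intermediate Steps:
Function('S')(G) = Mul(-15, Pow(G, 2)) (Function('S')(G) = Mul(5, Mul(Mul(G, -3), G)) = Mul(5, Mul(Mul(-3, G), G)) = Mul(5, Mul(-3, Pow(G, 2))) = Mul(-15, Pow(G, 2)))
Mul(Add(1628, -1644), Add(4634, Function('S')(-11))) = Mul(Add(1628, -1644), Add(4634, Mul(-15, Pow(-11, 2)))) = Mul(-16, Add(4634, Mul(-15, 121))) = Mul(-16, Add(4634, -1815)) = Mul(-16, 2819) = -45104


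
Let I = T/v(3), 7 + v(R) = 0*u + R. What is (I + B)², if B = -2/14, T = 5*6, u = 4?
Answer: 11449/196 ≈ 58.413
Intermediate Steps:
T = 30
v(R) = -7 + R (v(R) = -7 + (0*4 + R) = -7 + (0 + R) = -7 + R)
B = -⅐ (B = -2*1/14 = -⅐ ≈ -0.14286)
I = -15/2 (I = 30/(-7 + 3) = 30/(-4) = 30*(-¼) = -15/2 ≈ -7.5000)
(I + B)² = (-15/2 - ⅐)² = (-107/14)² = 11449/196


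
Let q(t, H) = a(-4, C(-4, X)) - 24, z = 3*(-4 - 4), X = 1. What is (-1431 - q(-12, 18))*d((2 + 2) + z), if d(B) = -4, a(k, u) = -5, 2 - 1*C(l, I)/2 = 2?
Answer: 5608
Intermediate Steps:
z = -24 (z = 3*(-8) = -24)
C(l, I) = 0 (C(l, I) = 4 - 2*2 = 4 - 4 = 0)
q(t, H) = -29 (q(t, H) = -5 - 24 = -29)
(-1431 - q(-12, 18))*d((2 + 2) + z) = (-1431 - 1*(-29))*(-4) = (-1431 + 29)*(-4) = -1402*(-4) = 5608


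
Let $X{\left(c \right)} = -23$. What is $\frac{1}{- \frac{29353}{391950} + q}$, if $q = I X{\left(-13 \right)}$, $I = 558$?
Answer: $- \frac{391950}{5030315653} \approx -7.7918 \cdot 10^{-5}$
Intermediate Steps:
$q = -12834$ ($q = 558 \left(-23\right) = -12834$)
$\frac{1}{- \frac{29353}{391950} + q} = \frac{1}{- \frac{29353}{391950} - 12834} = \frac{1}{- \frac{5030315653}{391950}} = - \frac{391950}{5030315653}$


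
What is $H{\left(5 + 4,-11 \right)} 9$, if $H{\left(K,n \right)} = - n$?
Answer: $99$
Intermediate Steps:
$H{\left(5 + 4,-11 \right)} 9 = \left(-1\right) \left(-11\right) 9 = 11 \cdot 9 = 99$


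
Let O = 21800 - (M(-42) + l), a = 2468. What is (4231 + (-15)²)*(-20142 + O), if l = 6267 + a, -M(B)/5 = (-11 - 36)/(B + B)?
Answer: -661975562/21 ≈ -3.1523e+7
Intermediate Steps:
M(B) = 235/(2*B) (M(B) = -5*(-11 - 36)/(B + B) = -(-235)/(2*B) = 235/(2*B))
l = 8735 (l = 6267 + 2468 = 8735)
O = 1097695/84 (O = 21800 - ((235/2)/(-42) + 8735) = 21800 - ((235/2)*(-1/42) + 8735) = 21800 - (-235/84 + 8735) = 21800 - 1*733505/84 = 21800 - 733505/84 = 1097695/84 ≈ 13068.)
(4231 + (-15)²)*(-20142 + O) = (4231 + (-15)²)*(-20142 + 1097695/84) = (4231 + 225)*(-594233/84) = 4456*(-594233/84) = -661975562/21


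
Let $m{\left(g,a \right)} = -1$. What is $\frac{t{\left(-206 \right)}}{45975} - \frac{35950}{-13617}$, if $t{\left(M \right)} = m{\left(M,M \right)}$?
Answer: $\frac{550929211}{208680525} \approx 2.6401$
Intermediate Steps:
$t{\left(M \right)} = -1$
$\frac{t{\left(-206 \right)}}{45975} - \frac{35950}{-13617} = - \frac{1}{45975} - \frac{35950}{-13617} = \left(-1\right) \frac{1}{45975} - - \frac{35950}{13617} = - \frac{1}{45975} + \frac{35950}{13617} = \frac{550929211}{208680525}$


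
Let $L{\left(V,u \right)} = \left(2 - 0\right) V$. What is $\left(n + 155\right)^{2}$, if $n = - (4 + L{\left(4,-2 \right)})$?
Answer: $20449$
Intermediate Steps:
$L{\left(V,u \right)} = 2 V$ ($L{\left(V,u \right)} = \left(2 + 0\right) V = 2 V$)
$n = -12$ ($n = - (4 + 2 \cdot 4) = - (4 + 8) = \left(-1\right) 12 = -12$)
$\left(n + 155\right)^{2} = \left(-12 + 155\right)^{2} = 143^{2} = 20449$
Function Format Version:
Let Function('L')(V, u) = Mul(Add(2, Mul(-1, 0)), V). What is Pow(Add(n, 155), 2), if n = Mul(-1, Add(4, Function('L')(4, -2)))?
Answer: 20449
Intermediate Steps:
Function('L')(V, u) = Mul(2, V) (Function('L')(V, u) = Mul(Add(2, 0), V) = Mul(2, V))
n = -12 (n = Mul(-1, Add(4, Mul(2, 4))) = Mul(-1, Add(4, 8)) = Mul(-1, 12) = -12)
Pow(Add(n, 155), 2) = Pow(Add(-12, 155), 2) = Pow(143, 2) = 20449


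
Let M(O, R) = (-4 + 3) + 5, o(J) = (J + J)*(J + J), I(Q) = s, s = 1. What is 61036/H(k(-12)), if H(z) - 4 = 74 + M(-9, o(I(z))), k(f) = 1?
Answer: 30518/41 ≈ 744.34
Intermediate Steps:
I(Q) = 1
o(J) = 4*J² (o(J) = (2*J)*(2*J) = 4*J²)
M(O, R) = 4 (M(O, R) = -1 + 5 = 4)
H(z) = 82 (H(z) = 4 + (74 + 4) = 4 + 78 = 82)
61036/H(k(-12)) = 61036/82 = 61036*(1/82) = 30518/41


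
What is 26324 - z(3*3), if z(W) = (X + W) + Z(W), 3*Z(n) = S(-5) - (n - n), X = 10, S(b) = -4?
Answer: 78919/3 ≈ 26306.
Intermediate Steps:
Z(n) = -4/3 (Z(n) = (-4 - (n - n))/3 = (-4 - 1*0)/3 = (-4 + 0)/3 = (⅓)*(-4) = -4/3)
z(W) = 26/3 + W (z(W) = (10 + W) - 4/3 = 26/3 + W)
26324 - z(3*3) = 26324 - (26/3 + 3*3) = 26324 - (26/3 + 9) = 26324 - 1*53/3 = 26324 - 53/3 = 78919/3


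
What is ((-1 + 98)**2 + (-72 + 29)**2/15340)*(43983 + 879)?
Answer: 3237598774779/7670 ≈ 4.2211e+8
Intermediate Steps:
((-1 + 98)**2 + (-72 + 29)**2/15340)*(43983 + 879) = (97**2 + (-43)**2*(1/15340))*44862 = (9409 + 1849*(1/15340))*44862 = (9409 + 1849/15340)*44862 = (144335909/15340)*44862 = 3237598774779/7670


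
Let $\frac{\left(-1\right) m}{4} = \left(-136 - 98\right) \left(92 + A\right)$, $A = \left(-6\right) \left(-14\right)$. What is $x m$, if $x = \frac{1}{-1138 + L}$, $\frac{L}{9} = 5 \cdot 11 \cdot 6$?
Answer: $\frac{20592}{229} \approx 89.921$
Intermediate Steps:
$L = 2970$ ($L = 9 \cdot 5 \cdot 11 \cdot 6 = 9 \cdot 55 \cdot 6 = 9 \cdot 330 = 2970$)
$x = \frac{1}{1832}$ ($x = \frac{1}{-1138 + 2970} = \frac{1}{1832} \approx 0.00054585$)
$A = 84$
$m = 164736$ ($m = - 4 \left(-136 - 98\right) \left(92 + 84\right) = - 4 \left(\left(-234\right) 176\right) = \left(-4\right) \left(-41184\right) = 164736$)
$x m = \frac{1}{1832} \cdot 164736 = \frac{20592}{229}$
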